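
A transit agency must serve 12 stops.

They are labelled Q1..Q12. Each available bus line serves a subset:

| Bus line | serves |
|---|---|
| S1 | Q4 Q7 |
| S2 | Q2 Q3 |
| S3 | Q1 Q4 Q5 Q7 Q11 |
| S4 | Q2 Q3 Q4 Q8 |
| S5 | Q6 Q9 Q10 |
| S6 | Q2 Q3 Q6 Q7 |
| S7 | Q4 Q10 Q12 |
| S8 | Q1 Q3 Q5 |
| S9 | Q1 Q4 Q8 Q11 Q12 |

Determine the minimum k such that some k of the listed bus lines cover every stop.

4

S3 and S4 and S5 and S9 together: S3 ∪ S4 ∪ S5 ∪ S9 = {Q1, Q2, Q3, Q4, Q5, Q6, Q7, Q8, Q9, Q10, Q11, Q12} — every stop is covered.
No 3 of the 9 bus lines cover everything (all 84 combinations miss at least one stop), so 4 is optimal.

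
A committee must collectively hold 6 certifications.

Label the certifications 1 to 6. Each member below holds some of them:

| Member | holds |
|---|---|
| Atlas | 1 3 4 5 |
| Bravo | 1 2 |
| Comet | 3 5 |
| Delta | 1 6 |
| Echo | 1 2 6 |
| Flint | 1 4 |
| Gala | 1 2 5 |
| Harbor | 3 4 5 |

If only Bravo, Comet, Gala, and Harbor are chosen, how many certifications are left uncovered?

1

Union of Bravo, Comet, Gala, Harbor = {1, 2, 3, 4, 5}.
Not covered: 6 — 1 certification.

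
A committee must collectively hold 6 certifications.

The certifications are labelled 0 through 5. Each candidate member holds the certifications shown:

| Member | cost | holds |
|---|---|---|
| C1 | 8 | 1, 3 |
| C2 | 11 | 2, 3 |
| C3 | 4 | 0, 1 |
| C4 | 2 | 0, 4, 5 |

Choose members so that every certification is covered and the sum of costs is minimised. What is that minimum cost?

17

C2, C3, C4 together cover every certification (C2 ∪ C3 ∪ C4 = {0, 1, 2, 3, 4, 5}); total cost 11 + 4 + 2 = 17.
The greedy pick C4, C1, C2 costs 21; no covering selection beats 17.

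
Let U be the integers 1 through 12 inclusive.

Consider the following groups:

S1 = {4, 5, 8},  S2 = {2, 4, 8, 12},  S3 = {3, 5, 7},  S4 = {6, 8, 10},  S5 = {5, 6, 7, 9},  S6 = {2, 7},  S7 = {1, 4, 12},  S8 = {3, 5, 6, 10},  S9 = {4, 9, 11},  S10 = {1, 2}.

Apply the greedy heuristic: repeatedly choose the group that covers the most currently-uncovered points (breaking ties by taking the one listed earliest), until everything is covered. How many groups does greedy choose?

Greedy: pick S2 (covers 4 new) → pick S5 (covers 4 new) → pick S8 (covers 2 new) → pick S7 (covers 1 new) → pick S9 (covers 1 new). Total picks: 5.

5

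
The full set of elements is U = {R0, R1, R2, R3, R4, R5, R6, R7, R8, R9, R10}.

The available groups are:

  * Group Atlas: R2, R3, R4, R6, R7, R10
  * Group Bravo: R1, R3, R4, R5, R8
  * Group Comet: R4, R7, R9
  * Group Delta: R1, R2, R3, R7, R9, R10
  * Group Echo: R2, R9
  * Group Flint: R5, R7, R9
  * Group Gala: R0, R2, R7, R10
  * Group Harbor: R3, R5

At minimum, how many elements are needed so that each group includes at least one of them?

The 3 elements {R2, R5, R9} hit every group.
No choice of 2 elements meets every group, so 3 is the minimum.

3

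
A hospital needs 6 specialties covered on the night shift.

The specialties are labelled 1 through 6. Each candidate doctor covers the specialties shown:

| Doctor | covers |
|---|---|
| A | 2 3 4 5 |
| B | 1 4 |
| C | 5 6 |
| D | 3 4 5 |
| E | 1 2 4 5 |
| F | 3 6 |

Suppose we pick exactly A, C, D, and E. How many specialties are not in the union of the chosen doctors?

0

Union of A, C, D, E = {1, 2, 3, 4, 5, 6} — that's every specialty, so 0 are uncovered.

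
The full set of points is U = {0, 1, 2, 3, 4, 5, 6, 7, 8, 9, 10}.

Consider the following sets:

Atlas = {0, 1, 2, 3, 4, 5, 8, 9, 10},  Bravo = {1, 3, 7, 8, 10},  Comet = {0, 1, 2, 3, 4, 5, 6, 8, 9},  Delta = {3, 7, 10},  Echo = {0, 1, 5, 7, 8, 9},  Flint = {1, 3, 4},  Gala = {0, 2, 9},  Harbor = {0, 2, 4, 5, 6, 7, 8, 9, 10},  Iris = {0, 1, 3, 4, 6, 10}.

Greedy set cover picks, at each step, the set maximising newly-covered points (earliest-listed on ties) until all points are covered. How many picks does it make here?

Greedy: pick Atlas (covers 9 new) → pick Harbor (covers 2 new). Total picks: 2.

2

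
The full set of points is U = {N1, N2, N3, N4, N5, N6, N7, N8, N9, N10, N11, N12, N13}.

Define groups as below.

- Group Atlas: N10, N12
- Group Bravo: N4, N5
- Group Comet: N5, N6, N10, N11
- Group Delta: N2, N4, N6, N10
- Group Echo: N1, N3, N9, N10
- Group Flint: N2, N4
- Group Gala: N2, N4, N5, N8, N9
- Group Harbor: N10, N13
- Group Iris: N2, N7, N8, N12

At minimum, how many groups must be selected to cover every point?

Comet and Delta and Echo and Harbor and Iris together: Comet ∪ Delta ∪ Echo ∪ Harbor ∪ Iris = {N1, N2, N3, N4, N5, N6, N7, N8, N9, N10, N11, N12, N13} — every point is covered.
No 4 of the 9 groups cover everything (all 126 combinations miss at least one point), so 5 is optimal.

5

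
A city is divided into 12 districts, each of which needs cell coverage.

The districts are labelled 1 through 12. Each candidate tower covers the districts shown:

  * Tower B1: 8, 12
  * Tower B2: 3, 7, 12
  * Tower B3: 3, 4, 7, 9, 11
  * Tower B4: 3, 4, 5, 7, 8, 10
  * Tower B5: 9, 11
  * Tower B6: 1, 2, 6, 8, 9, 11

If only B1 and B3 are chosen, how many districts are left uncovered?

Union of B1, B3 = {3, 4, 7, 8, 9, 11, 12}.
Not covered: 1, 2, 5, 6, 10 — 5 districts.

5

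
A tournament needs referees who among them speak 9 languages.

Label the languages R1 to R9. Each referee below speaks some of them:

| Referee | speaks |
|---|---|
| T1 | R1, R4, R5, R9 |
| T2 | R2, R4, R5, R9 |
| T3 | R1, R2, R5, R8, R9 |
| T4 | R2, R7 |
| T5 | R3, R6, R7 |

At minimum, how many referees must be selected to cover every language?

3

Take {T1, T3, T5}. Their union is {R1, R2, R3, R4, R5, R6, R7, R8, R9}, which is all 9 languages.
Only T5 contains R3, so T5 is forced; the remaining 6 languages need at least 2 more referees (each remaining referee adds at most 5) — so at least 3 referees are needed, and 3 is optimal.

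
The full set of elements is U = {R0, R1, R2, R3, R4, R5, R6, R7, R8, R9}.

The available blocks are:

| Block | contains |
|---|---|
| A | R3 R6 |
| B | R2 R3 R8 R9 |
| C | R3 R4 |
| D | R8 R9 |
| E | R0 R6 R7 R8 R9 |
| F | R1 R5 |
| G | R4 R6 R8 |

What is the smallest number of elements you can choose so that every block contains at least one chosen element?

Take H = {R3, R5, R8}. Each listed block contains at least one of these, so H is a hitting set of size 3.
The blocks C, E, F are pairwise disjoint, so any hitting set needs a separate element for each — at least 3. Hence 3 is optimal.

3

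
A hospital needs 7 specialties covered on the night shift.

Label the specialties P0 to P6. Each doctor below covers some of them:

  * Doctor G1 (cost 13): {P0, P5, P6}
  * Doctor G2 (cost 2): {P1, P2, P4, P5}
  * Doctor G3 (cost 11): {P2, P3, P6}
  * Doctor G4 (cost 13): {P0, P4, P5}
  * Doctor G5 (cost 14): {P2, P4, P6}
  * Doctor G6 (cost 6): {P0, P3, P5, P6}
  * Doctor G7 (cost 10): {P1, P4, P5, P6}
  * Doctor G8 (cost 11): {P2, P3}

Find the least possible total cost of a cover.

8

G2, G6 together cover every specialty (G2 ∪ G6 = {P0, P1, P2, P3, P4, P5, P6}); total cost 2 + 6 = 8.
No covering selection has total cost below 8.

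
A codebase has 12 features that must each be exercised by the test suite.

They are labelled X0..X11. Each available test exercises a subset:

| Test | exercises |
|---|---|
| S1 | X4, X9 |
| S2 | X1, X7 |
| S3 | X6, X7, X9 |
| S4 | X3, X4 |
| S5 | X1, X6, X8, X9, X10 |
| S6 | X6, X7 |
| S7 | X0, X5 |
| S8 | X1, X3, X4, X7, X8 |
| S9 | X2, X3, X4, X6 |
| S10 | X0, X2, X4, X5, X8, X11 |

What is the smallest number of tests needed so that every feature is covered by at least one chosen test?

S5 and S8 and S10 together: S5 ∪ S8 ∪ S10 = {X0, X1, X2, X3, X4, X5, X6, X7, X8, X9, X10, X11} — every feature is covered.
Only S5 contains X10, so S5 is forced; the remaining 7 features need at least 2 more tests (each remaining test adds at most 5) — so at least 3 tests are needed, and 3 is optimal.

3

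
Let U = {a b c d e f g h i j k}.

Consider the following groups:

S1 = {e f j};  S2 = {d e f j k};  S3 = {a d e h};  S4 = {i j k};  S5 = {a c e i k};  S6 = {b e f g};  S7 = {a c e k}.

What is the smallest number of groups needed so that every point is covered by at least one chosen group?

S3, S4, S6, and S7 cover everything between them: the union {a, b, c, d, e, f, g, h, i, j, k} is all of U.
Only S3 contains h, so S3 is forced; the remaining 7 points need at least 3 more groups (each remaining group adds at most 3) — so at least 4 groups are needed, and 4 is optimal.

4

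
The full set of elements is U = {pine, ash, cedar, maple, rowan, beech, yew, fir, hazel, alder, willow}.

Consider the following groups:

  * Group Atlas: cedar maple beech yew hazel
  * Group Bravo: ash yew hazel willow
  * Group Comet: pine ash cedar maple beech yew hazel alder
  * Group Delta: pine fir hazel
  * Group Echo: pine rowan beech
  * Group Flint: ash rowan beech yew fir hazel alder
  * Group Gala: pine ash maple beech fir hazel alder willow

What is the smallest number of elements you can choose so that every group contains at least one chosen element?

2

Take H = {pine, hazel}. Each listed group contains at least one of these, so H is a hitting set of size 2.
The groups Bravo, Echo are pairwise disjoint, so any hitting set needs a separate element for each — at least 2. Hence 2 is optimal.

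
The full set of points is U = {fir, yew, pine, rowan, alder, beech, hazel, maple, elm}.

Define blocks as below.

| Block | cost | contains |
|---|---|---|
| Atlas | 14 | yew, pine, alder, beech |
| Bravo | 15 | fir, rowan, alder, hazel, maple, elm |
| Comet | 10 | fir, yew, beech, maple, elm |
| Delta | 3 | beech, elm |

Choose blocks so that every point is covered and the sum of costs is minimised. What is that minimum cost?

29

Atlas, Bravo together cover every point (Atlas ∪ Bravo = {fir, yew, pine, rowan, alder, beech, hazel, maple, elm}); total cost 14 + 15 = 29.
The greedy pick Delta, Bravo, Atlas costs 32; no covering selection beats 29.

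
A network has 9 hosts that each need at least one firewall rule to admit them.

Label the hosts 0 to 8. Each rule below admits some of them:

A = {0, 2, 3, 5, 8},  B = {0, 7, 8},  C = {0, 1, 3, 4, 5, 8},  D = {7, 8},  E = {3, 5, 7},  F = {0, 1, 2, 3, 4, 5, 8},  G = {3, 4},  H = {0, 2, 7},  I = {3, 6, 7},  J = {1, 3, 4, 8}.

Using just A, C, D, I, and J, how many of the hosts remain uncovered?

Union of A, C, D, I, J = {0, 1, 2, 3, 4, 5, 6, 7, 8} — that's every host, so 0 are uncovered.

0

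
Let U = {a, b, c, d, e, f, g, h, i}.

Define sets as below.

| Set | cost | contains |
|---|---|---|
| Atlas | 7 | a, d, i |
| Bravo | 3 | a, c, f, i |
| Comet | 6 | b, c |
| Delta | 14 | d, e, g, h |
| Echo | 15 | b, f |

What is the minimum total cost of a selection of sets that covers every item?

23

Bravo, Comet, Delta together cover every item (Bravo ∪ Comet ∪ Delta = {a, b, c, d, e, f, g, h, i}); total cost 3 + 6 + 14 = 23.
No covering selection has total cost below 23.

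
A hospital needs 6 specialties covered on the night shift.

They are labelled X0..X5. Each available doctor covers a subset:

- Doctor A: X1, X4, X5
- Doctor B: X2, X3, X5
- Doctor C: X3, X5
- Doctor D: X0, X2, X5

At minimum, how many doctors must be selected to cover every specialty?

A and B and D together: A ∪ B ∪ D = {X0, X1, X2, X3, X4, X5} — every specialty is covered.
Only D contains X0, so D is forced; the remaining 3 specialties need at least 2 more doctors (each remaining doctor adds at most 2) — so at least 3 doctors are needed, and 3 is optimal.

3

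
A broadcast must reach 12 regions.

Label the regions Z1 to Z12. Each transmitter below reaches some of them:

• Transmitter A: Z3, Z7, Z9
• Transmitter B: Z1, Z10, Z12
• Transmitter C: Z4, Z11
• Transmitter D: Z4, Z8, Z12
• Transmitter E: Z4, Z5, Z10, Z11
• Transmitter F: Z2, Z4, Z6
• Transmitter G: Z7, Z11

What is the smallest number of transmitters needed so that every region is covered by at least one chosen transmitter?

5

Take {A, B, D, E, F}. Their union is {Z1, Z2, Z3, Z4, Z5, Z6, Z7, Z8, Z9, Z10, Z11, Z12}, which is all 12 regions.
No 4 of the 7 transmitters cover everything (all 35 combinations miss at least one region), so 5 is optimal.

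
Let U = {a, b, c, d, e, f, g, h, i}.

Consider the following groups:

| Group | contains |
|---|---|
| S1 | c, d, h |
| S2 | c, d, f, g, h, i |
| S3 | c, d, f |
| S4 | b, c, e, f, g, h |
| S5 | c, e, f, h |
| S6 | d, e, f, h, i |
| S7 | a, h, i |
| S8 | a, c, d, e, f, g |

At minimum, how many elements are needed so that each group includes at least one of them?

The 2 elements {c, h} hit every group.
The groups S3, S7 are pairwise disjoint, so any hitting set needs a separate element for each — at least 2. Hence 2 is optimal.

2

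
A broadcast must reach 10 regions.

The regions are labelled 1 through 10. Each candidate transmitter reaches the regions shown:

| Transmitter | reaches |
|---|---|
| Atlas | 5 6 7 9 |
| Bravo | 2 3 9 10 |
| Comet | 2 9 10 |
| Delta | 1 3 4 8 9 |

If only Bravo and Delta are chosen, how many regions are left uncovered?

Union of Bravo, Delta = {1, 2, 3, 4, 8, 9, 10}.
Not covered: 5, 6, 7 — 3 regions.

3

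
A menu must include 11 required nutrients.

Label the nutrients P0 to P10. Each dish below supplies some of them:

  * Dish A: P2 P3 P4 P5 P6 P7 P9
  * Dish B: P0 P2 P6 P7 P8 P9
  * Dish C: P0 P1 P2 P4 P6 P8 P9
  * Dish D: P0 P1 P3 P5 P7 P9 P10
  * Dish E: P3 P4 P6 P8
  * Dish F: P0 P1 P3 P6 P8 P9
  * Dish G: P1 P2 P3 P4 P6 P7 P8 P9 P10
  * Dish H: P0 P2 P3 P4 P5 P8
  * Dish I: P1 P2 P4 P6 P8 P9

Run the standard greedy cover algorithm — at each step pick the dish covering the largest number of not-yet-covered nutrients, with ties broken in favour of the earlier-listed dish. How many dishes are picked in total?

2

Greedy: pick G (covers 9 new) → pick D (covers 2 new). Total picks: 2.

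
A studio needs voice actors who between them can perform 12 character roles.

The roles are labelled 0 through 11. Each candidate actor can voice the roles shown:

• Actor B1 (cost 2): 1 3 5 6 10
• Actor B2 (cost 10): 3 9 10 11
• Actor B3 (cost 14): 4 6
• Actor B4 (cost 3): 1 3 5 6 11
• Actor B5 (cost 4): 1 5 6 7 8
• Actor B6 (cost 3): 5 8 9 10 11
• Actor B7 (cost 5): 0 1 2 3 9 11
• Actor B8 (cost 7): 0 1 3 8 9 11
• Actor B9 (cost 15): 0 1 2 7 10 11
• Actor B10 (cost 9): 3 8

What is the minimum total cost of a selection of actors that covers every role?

B1, B3, B5, B7 together cover every role (B1 ∪ B3 ∪ B5 ∪ B7 = {0, 1, 2, 3, 4, 5, 6, 7, 8, 9, 10, 11}); total cost 2 + 14 + 4 + 5 = 25.
The greedy pick B1, B6, B7, B5, B3 costs 28; no covering selection beats 25.

25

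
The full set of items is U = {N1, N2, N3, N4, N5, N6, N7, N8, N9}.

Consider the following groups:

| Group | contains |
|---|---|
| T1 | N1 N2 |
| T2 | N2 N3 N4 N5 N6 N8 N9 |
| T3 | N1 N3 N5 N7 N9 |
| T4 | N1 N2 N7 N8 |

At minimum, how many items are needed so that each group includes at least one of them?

Take H = {N1, N4}. Each listed group contains at least one of these, so H is a hitting set of size 2.
No single item lies in every group, so at least 2 are needed and 2 is optimal.

2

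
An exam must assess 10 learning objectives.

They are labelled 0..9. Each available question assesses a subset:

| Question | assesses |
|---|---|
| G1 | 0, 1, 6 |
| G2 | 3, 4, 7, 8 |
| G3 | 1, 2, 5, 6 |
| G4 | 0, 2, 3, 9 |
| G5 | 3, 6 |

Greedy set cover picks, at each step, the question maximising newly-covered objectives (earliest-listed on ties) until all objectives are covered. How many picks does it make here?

3

Greedy: pick G2 (covers 4 new) → pick G3 (covers 4 new) → pick G4 (covers 2 new). Total picks: 3.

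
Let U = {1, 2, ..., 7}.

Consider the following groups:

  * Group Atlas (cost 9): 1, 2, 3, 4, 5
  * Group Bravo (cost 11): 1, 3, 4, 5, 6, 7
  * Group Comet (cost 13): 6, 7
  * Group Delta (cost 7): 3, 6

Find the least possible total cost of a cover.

20

Atlas, Bravo together cover every item (Atlas ∪ Bravo = {1, 2, 3, 4, 5, 6, 7}); total cost 9 + 11 = 20.
No covering selection has total cost below 20.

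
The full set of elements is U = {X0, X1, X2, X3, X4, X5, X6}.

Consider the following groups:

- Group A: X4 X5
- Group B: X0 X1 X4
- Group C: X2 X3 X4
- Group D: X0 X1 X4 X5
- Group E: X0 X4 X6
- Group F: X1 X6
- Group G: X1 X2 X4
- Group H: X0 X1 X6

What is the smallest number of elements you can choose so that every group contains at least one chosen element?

2

Take T = {X4, X6}. Each listed group contains at least one of these, so T is a hitting set of size 2.
The groups C, F are pairwise disjoint, so any hitting set needs a separate element for each — at least 2. Hence 2 is optimal.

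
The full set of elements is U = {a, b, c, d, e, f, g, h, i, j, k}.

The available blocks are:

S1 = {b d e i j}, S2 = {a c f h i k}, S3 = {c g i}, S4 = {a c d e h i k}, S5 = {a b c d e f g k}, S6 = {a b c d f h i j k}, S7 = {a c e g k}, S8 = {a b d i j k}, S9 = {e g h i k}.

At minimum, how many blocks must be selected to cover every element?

2

Take {S6, S9}. Their union is {a, b, c, d, e, f, g, h, i, j, k}, which is all 11 elements.
No single block has all 11 elements (the largest, S6, has 9), so 2 is optimal.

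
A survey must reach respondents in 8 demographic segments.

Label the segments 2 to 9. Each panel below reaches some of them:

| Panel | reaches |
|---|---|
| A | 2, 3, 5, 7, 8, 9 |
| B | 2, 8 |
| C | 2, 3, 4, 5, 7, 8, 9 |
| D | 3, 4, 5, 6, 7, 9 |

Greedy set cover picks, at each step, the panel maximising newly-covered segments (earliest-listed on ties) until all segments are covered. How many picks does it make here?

2

Greedy: pick C (covers 7 new) → pick D (covers 1 new). Total picks: 2.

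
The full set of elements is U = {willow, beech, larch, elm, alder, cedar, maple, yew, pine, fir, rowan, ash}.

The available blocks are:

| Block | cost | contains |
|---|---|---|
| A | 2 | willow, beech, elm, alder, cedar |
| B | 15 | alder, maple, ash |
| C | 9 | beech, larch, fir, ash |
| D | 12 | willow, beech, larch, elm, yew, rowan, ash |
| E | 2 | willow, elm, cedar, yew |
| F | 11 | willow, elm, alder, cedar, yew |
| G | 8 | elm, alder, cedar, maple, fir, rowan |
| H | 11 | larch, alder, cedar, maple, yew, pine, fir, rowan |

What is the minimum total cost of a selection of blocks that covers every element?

22

C, E, H together cover every element (C ∪ E ∪ H = {willow, beech, larch, elm, alder, cedar, maple, yew, pine, fir, rowan, ash}); total cost 9 + 2 + 11 = 22.
No covering selection has total cost below 22.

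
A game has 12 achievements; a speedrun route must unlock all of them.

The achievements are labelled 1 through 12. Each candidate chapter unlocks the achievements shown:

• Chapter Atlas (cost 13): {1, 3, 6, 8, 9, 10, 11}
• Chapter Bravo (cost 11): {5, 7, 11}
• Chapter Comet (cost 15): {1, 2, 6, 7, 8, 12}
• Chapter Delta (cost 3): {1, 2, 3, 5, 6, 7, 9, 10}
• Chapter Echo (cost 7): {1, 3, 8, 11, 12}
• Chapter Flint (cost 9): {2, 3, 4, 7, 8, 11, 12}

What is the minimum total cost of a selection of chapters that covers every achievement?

Delta, Flint together cover every achievement (Delta ∪ Flint = {1, 2, 3, 4, 5, 6, 7, 8, 9, 10, 11, 12}); total cost 3 + 9 = 12.
No covering selection has total cost below 12.

12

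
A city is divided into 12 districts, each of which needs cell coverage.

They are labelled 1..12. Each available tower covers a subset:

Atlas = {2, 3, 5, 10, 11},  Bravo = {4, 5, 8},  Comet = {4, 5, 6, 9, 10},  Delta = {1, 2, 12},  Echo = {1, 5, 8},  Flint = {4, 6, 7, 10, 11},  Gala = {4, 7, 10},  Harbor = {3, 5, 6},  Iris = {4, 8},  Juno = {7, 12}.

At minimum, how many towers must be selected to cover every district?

Take {Atlas, Comet, Echo, Juno}. Their union is {1, 2, 3, 4, 5, 6, 7, 8, 9, 10, 11, 12}, which is all 12 districts.
Only Comet contains 9, so Comet is forced; the remaining 7 districts need at least 3 more towers (each remaining tower adds at most 3) — so at least 4 towers are needed, and 4 is optimal.

4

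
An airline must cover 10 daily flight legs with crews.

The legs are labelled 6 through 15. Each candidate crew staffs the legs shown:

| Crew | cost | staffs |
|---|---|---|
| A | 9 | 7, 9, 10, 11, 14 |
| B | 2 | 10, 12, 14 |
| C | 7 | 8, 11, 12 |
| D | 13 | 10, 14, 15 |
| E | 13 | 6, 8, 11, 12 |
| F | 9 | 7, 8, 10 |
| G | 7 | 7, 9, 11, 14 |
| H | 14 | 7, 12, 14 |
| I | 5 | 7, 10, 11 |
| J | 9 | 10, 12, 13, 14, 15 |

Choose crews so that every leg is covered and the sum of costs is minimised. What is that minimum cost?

E, G, J together cover every leg (E ∪ G ∪ J = {6, 7, 8, 9, 10, 11, 12, 13, 14, 15}); total cost 13 + 7 + 9 = 29.
The greedy pick B, G, J, E costs 31; no covering selection beats 29.

29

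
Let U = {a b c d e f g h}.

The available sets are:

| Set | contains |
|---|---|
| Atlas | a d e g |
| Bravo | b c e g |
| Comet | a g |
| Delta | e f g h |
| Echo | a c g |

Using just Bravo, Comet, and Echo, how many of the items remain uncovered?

Union of Bravo, Comet, Echo = {a, b, c, e, g}.
Not covered: d, f, h — 3 items.

3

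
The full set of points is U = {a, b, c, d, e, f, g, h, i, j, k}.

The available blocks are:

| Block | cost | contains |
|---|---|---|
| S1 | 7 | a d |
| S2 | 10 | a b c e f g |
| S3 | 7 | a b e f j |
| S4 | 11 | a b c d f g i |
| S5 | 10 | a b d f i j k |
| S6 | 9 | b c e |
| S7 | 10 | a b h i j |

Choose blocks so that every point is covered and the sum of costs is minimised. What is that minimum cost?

S2, S5, S7 together cover every point (S2 ∪ S5 ∪ S7 = {a, b, c, d, e, f, g, h, i, j, k}); total cost 10 + 10 + 10 = 30.
The greedy pick S3, S4, S5, S7 costs 38; no covering selection beats 30.

30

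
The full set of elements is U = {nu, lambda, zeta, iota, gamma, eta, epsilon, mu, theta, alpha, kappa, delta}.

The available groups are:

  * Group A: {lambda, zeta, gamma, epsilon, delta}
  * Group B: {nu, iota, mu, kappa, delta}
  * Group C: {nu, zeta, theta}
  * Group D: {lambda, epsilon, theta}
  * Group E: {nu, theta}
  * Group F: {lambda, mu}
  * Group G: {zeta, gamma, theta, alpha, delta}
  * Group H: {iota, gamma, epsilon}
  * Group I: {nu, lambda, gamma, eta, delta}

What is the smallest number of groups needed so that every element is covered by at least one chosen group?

4

Take {B, G, H, I}. Their union is {nu, lambda, zeta, iota, gamma, eta, epsilon, mu, theta, alpha, kappa, delta}, which is all 12 elements.
Only I contains eta, so I is forced; the remaining 7 elements need at least 3 more groups (each remaining group adds at most 3) — so at least 4 groups are needed, and 4 is optimal.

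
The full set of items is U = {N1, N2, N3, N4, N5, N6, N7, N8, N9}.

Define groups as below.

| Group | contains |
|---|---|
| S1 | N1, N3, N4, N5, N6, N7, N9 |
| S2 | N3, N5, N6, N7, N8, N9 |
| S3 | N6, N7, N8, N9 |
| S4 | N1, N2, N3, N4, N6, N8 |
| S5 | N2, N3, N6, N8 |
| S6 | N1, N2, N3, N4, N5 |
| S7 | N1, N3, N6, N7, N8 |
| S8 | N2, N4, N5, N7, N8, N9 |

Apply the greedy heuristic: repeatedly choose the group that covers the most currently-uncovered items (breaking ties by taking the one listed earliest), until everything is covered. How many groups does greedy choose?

2

Greedy: pick S1 (covers 7 new) → pick S4 (covers 2 new). Total picks: 2.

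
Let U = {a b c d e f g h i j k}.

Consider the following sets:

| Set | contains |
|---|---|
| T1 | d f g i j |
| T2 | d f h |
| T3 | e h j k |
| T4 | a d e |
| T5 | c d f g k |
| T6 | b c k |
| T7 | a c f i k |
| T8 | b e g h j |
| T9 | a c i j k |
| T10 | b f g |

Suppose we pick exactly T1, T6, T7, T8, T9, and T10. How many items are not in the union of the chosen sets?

Union of T1, T6, T7, T8, T9, T10 = {a, b, c, d, e, f, g, h, i, j, k} — that's every item, so 0 are uncovered.

0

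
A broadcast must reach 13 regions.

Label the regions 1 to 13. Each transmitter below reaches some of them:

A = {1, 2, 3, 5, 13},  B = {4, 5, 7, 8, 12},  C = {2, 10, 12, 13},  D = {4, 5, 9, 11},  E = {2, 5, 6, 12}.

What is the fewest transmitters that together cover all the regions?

Take {A, B, C, D, E}. Their union is {1, 2, 3, 4, 5, 6, 7, 8, 9, 10, 11, 12, 13}, which is all 13 regions.
No 4 of the 5 transmitters cover everything (all 5 combinations miss at least one region), so 5 is optimal.

5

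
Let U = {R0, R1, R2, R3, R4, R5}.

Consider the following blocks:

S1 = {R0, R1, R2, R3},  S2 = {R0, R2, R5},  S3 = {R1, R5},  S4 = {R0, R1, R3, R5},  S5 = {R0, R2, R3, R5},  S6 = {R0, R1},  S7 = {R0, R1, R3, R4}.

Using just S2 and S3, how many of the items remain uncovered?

2

Union of S2, S3 = {R0, R1, R2, R5}.
Not covered: R3, R4 — 2 items.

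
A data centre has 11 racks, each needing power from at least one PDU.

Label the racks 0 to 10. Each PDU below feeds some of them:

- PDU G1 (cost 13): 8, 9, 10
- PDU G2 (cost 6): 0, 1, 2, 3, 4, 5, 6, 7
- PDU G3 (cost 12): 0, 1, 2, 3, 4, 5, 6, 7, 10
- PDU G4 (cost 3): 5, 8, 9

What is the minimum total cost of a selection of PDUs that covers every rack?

15

G3, G4 together cover every rack (G3 ∪ G4 = {0, 1, 2, 3, 4, 5, 6, 7, 8, 9, 10}); total cost 12 + 3 = 15.
The greedy pick G2, G4, G3 costs 21; no covering selection beats 15.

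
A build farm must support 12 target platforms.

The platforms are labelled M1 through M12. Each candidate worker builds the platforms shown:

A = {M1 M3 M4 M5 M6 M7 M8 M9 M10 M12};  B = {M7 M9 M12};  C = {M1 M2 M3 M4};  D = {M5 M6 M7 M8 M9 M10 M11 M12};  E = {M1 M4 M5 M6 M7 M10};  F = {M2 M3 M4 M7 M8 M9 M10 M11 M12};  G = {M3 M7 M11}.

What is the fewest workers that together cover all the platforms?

2

A and F together: A ∪ F = {M1, M2, M3, M4, M5, M6, M7, M8, M9, M10, M11, M12} — every platform is covered.
No single worker has all 12 platforms (the largest, A, has 10), so 2 is optimal.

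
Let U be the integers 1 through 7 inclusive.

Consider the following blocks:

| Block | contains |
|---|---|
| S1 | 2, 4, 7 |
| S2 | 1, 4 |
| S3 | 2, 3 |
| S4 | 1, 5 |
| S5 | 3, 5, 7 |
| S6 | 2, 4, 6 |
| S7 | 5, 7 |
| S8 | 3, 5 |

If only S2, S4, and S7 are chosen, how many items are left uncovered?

Union of S2, S4, S7 = {1, 4, 5, 7}.
Not covered: 2, 3, 6 — 3 items.

3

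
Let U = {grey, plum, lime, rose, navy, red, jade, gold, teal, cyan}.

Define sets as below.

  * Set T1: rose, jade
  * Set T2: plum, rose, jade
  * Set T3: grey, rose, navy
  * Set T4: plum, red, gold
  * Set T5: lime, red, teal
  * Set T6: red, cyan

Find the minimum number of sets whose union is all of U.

Take {T1, T3, T4, T5, T6}. Their union is {grey, plum, lime, rose, navy, red, jade, gold, teal, cyan}, which is all 10 items.
No 4 of the 6 sets cover everything (all 15 combinations miss at least one item), so 5 is optimal.

5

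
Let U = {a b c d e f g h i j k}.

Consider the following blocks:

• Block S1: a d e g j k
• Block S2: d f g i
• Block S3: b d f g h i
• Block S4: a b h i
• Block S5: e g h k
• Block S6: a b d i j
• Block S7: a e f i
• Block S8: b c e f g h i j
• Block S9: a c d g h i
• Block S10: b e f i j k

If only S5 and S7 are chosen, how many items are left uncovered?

Union of S5, S7 = {a, e, f, g, h, i, k}.
Not covered: b, c, d, j — 4 items.

4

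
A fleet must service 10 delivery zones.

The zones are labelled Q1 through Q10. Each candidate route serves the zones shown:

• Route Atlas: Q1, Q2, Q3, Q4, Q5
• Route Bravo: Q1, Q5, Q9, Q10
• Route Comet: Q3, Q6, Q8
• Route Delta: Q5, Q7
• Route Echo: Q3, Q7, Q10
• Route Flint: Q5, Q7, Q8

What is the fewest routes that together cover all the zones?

4

Take {Atlas, Bravo, Comet, Echo}. Their union is {Q1, Q2, Q3, Q4, Q5, Q6, Q7, Q8, Q9, Q10}, which is all 10 zones.
Only Atlas contains Q2, so Atlas is forced; the remaining 5 zones need at least 3 more routes (each remaining route adds at most 2) — so at least 4 routes are needed, and 4 is optimal.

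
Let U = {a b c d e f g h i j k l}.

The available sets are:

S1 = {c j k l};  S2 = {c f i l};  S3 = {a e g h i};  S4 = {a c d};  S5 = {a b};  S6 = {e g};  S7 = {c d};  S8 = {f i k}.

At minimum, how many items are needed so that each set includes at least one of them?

T = {b, c, f, g} meets every set (each contains at least one member of T), and |T| = 4.
The sets S5, S6, S7, S8 are pairwise disjoint, so any hitting set needs a separate item for each — at least 4. Hence 4 is optimal.

4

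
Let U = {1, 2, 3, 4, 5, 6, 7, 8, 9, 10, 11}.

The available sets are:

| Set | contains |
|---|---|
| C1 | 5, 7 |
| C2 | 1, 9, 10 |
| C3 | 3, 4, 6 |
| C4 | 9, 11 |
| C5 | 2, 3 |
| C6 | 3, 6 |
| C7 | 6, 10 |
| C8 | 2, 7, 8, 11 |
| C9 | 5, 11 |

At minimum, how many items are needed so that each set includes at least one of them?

H = {3, 7, 10, 11} meets every set (each contains at least one member of H), and |H| = 4.
The sets C1, C4, C5, C7 are pairwise disjoint, so any hitting set needs a separate item for each — at least 4. Hence 4 is optimal.

4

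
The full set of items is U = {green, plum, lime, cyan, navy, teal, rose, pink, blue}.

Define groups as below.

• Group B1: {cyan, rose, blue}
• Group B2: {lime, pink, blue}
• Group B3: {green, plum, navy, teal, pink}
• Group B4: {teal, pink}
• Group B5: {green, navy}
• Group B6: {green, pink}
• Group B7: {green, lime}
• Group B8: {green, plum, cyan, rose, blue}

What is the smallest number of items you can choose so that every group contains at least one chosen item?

3

Take H = {green, rose, pink}. Each listed group contains at least one of these, so H is a hitting set of size 3.
The groups B1, B4, B5 are pairwise disjoint, so any hitting set needs a separate item for each — at least 3. Hence 3 is optimal.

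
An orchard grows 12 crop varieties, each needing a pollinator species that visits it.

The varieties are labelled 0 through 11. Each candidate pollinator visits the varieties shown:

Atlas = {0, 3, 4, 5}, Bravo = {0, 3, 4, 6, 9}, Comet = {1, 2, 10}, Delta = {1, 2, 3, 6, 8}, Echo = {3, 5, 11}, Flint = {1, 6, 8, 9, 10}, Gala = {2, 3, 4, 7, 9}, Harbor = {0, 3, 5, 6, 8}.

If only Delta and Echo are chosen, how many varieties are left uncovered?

5

Union of Delta, Echo = {1, 2, 3, 5, 6, 8, 11}.
Not covered: 0, 4, 7, 9, 10 — 5 varieties.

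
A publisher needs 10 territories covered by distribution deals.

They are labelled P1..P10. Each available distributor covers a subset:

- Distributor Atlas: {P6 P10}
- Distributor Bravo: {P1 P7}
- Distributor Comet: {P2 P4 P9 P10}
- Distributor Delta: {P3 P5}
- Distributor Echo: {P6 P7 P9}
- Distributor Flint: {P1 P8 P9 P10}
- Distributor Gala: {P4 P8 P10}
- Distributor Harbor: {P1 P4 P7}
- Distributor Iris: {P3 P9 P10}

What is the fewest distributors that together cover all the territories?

4

Take {Comet, Delta, Echo, Flint}. Their union is {P1, P2, P3, P4, P5, P6, P7, P8, P9, P10}, which is all 10 territories.
Only Comet contains P2, so Comet is forced; the remaining 6 territories need at least 3 more distributors (each remaining distributor adds at most 2) — so at least 4 distributors are needed, and 4 is optimal.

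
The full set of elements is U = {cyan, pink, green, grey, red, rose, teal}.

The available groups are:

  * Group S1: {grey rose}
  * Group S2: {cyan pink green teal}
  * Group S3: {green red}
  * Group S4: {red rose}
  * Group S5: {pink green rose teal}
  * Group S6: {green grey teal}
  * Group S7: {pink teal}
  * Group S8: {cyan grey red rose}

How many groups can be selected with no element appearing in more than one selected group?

S1, S3, S7 are pairwise disjoint (S1={grey,rose}; S3={green,red}; S7={pink,teal}).
Every remaining group overlaps one of these, and no 4 of the listed groups are pairwise disjoint, so 3 is the maximum.

3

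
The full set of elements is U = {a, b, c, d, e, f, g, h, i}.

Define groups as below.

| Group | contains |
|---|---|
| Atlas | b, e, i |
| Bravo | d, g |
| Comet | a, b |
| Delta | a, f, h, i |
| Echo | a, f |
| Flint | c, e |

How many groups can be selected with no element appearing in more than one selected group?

3

Bravo, Delta, Flint are pairwise disjoint (Bravo={d,g}; Delta={a,f,h,i}; Flint={c,e}).
Every remaining group overlaps one of these, and no 4 of the listed groups are pairwise disjoint, so 3 is the maximum.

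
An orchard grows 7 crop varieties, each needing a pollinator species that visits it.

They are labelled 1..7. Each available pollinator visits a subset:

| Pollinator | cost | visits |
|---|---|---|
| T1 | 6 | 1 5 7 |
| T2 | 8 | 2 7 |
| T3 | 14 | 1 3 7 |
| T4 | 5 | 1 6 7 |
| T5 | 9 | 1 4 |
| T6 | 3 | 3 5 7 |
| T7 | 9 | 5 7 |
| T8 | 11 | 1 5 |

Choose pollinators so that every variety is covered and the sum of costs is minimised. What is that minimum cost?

25

T2, T4, T5, T6 together cover every variety (T2 ∪ T4 ∪ T5 ∪ T6 = {1, 2, 3, 4, 5, 6, 7}); total cost 8 + 5 + 9 + 3 = 25.
No covering selection has total cost below 25.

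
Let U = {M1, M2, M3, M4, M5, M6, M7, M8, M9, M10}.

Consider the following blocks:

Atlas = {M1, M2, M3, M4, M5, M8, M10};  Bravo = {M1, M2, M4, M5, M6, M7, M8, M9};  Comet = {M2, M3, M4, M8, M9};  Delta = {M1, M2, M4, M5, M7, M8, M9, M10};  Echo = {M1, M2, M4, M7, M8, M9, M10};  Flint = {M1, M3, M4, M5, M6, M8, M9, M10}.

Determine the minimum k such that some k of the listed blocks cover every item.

2

Atlas and Bravo cover everything between them: the union {M1, M2, M3, M4, M5, M6, M7, M8, M9, M10} is all of U.
No single block has all 10 items (the largest, Bravo, has 8), so 2 is optimal.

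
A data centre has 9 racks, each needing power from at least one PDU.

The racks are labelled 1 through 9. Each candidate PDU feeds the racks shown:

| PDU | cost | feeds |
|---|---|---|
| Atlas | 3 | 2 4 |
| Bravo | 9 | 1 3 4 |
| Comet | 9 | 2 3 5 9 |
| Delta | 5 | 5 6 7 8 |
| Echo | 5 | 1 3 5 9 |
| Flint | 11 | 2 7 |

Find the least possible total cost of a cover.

Atlas, Delta, Echo together cover every rack (Atlas ∪ Delta ∪ Echo = {1, 2, 3, 4, 5, 6, 7, 8, 9}); total cost 3 + 5 + 5 = 13.
No covering selection has total cost below 13.

13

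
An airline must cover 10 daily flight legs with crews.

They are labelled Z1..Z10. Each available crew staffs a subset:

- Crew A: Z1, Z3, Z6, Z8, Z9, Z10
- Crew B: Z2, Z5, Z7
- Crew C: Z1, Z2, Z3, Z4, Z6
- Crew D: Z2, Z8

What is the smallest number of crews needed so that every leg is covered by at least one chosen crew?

A and B and C together: A ∪ B ∪ C = {Z1, Z2, Z3, Z4, Z5, Z6, Z7, Z8, Z9, Z10} — every leg is covered.
Only C contains Z4, so C is forced; the remaining 5 legs need at least 2 more crews (each remaining crew adds at most 3) — so at least 3 crews are needed, and 3 is optimal.

3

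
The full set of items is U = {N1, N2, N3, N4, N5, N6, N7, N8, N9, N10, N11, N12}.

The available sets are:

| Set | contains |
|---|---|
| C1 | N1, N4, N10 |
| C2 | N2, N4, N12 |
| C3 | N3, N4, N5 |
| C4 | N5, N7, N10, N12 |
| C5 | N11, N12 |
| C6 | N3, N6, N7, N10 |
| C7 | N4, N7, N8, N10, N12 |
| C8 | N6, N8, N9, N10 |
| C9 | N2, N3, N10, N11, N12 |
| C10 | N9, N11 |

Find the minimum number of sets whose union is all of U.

4

Take {C1, C4, C8, C9}. Their union is {N1, N2, N3, N4, N5, N6, N7, N8, N9, N10, N11, N12}, which is all 12 items.
Only C1 contains N1, so C1 is forced; the remaining 9 items need at least 3 more sets (each remaining set adds at most 4) — so at least 4 sets are needed, and 4 is optimal.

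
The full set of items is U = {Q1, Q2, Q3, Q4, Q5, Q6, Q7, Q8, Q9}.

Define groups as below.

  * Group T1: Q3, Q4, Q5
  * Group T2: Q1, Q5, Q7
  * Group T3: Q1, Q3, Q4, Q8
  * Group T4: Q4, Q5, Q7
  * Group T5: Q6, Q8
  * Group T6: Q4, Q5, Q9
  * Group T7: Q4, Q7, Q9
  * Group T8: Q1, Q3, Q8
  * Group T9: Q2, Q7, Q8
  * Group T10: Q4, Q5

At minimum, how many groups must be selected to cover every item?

4

Take {T5, T6, T8, T9}. Their union is {Q1, Q2, Q3, Q4, Q5, Q6, Q7, Q8, Q9}, which is all 9 items.
Only T5 contains Q6, so T5 is forced; the remaining 7 items need at least 3 more groups (each remaining group adds at most 3) — so at least 4 groups are needed, and 4 is optimal.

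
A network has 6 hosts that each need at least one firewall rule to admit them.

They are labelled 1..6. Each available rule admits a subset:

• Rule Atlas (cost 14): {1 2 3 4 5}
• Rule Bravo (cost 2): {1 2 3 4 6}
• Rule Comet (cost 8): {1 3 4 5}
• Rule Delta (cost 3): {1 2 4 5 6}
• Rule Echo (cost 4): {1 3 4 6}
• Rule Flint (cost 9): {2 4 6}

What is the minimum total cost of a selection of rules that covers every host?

5

Bravo, Delta together cover every host (Bravo ∪ Delta = {1, 2, 3, 4, 5, 6}); total cost 2 + 3 = 5.
No covering selection has total cost below 5.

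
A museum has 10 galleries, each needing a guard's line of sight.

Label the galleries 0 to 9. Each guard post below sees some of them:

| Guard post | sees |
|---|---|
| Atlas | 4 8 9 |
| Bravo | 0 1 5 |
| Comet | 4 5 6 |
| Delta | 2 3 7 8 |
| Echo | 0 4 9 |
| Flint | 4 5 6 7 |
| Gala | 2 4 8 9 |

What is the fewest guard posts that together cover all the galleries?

4

Take {Bravo, Delta, Flint, Gala}. Their union is {0, 1, 2, 3, 4, 5, 6, 7, 8, 9}, which is all 10 galleries.
No 3 of the 7 guard posts cover everything (all 35 combinations miss at least one gallery), so 4 is optimal.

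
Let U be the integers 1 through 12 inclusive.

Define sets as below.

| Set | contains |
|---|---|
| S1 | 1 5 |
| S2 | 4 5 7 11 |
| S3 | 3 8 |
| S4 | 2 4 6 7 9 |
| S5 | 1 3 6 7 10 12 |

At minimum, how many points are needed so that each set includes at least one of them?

The 3 points {3, 5, 9} hit every set.
The sets S1, S3, S4 are pairwise disjoint, so any hitting set needs a separate point for each — at least 3. Hence 3 is optimal.

3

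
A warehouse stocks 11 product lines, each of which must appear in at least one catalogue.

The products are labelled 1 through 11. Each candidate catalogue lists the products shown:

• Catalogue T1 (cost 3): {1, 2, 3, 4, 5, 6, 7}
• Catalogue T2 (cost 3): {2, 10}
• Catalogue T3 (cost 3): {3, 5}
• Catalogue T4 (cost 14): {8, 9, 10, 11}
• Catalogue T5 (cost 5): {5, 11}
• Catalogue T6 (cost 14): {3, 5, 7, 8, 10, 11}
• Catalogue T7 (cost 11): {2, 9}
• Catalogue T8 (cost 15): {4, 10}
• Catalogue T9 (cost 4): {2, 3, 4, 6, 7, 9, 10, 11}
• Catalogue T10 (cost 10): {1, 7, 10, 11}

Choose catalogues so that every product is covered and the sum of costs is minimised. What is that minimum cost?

T1, T4 together cover every product (T1 ∪ T4 = {1, 2, 3, 4, 5, 6, 7, 8, 9, 10, 11}); total cost 3 + 14 = 17.
The greedy pick T1, T9, T4 costs 21; no covering selection beats 17.

17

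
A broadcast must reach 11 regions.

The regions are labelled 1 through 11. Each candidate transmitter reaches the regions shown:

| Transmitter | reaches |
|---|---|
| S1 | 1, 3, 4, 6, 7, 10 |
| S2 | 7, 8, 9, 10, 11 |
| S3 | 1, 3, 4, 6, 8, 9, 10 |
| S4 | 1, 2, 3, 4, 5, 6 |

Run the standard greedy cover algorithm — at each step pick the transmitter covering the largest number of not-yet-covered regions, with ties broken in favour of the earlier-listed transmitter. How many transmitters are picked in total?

3

Greedy: pick S3 (covers 7 new) → pick S2 (covers 2 new) → pick S4 (covers 2 new). Total picks: 3.
(The true minimum cover uses only 2 transmitters, so greedy is not optimal here.)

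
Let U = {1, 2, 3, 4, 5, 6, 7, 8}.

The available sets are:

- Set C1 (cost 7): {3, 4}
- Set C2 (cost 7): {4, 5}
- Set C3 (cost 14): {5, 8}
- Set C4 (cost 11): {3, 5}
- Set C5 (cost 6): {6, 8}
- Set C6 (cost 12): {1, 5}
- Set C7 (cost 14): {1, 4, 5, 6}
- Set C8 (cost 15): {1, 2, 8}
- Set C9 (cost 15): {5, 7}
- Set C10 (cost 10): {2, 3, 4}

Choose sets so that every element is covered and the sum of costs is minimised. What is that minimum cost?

43

C5, C6, C9, C10 together cover every element (C5 ∪ C6 ∪ C9 ∪ C10 = {1, 2, 3, 4, 5, 6, 7, 8}); total cost 6 + 12 + 15 + 10 = 43.
No covering selection has total cost below 43.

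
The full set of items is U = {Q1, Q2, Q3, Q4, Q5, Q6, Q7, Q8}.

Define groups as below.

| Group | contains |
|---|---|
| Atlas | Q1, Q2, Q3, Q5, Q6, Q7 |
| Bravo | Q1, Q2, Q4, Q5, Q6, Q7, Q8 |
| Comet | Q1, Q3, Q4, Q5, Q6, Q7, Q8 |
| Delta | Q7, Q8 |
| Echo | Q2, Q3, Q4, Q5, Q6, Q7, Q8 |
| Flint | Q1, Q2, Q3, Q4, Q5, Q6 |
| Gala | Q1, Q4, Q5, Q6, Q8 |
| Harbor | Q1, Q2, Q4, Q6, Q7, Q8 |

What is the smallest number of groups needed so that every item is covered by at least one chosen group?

Bravo and Flint together: Bravo ∪ Flint = {Q1, Q2, Q3, Q4, Q5, Q6, Q7, Q8} — every item is covered.
No single group has all 8 items (the largest, Bravo, has 7), so 2 is optimal.

2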